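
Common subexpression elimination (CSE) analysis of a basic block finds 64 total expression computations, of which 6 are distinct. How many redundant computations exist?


CSE count = total expressions - unique expressions
= 64 - 6 = 58

58


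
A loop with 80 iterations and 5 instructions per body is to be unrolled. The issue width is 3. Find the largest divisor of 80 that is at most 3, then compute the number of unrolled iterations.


Largest divisor of 80 <= 3 is 2
New iterations = 80 / 2 = 40

40


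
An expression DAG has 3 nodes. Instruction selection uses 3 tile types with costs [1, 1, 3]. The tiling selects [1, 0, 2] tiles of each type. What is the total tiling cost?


Total cost = sum(count_i * cost_i)
= 1*1 + 0*1 + 2*3
= 7

7


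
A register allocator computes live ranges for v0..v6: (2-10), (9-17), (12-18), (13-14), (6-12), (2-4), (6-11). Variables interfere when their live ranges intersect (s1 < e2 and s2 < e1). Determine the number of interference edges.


Check all pairs for overlapping intervals.
Two intervals (s1,e1) and (s2,e2) overlap if s1 < e2 and s2 < e1.
v0 (2-10) vs v1..v6: overlaps v1, v4, v5, v6 -> 4
v1 (9-17) vs v2..v6: overlaps v2, v3, v4, v6 -> 4
v2 (12-18) vs v3..v6: overlaps v3 -> 1
v3 (13-14) vs v4..v6: overlaps none -> 0
v4 (6-12) vs v5..v6: overlaps v6 -> 1
v5 (2-4) vs v6: overlaps none -> 0
Total overlapping pairs = 4 + 4 + 1 + 0 + 1 + 0 = 10

10


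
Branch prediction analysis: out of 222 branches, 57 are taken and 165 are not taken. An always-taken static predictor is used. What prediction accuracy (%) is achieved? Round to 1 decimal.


Predictor: always-taken
Correct predictions = 57
Accuracy = 57 / 222 * 100 = 25.7%

25.7


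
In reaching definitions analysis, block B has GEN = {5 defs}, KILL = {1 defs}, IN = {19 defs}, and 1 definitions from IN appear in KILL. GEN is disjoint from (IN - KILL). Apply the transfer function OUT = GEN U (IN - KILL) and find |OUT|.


IN - KILL: 19 - 1 = 18 surviving definitions
OUT = GEN + surviving = 5 + 18 = 23

23


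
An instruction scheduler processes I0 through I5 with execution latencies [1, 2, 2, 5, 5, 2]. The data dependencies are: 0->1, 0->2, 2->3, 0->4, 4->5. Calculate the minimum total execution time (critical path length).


Compute longest path through dependency graph: dist(Ik) = max over predecessors of dist + latency(Ik).
dist(I0) = latency 1 = 1
dist(I1) = dist(I0) + 2 = 1 + 2 = 3
dist(I2) = dist(I0) + 2 = 1 + 2 = 3
dist(I3) = dist(I2) + 5 = 3 + 5 = 8
dist(I4) = dist(I0) + 5 = 1 + 5 = 6
dist(I5) = dist(I4) + 2 = 6 + 2 = 8
Critical path = max dist = 8

8


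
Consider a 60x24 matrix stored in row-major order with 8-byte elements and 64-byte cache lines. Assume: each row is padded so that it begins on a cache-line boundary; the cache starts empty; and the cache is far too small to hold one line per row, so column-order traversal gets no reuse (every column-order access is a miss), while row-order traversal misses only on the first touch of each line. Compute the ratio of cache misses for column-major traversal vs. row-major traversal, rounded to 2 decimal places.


Each row occupies 24 * 8 = 192 bytes and starts on a line boundary, so it spans ceil(192 / 64) = 3 cache lines.
Row-major traversal misses (one per line touched): 60 * ceil(24 * 8 / 64) = 180
Column-major traversal misses (no reuse, every access misses): 60 * 24 = 1440
Ratio = 1440 / 180 = 8.0

8.0


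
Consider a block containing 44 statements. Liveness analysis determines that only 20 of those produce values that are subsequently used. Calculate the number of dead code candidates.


Dead code = total statements - live definitions
= 44 - 20 = 24

24


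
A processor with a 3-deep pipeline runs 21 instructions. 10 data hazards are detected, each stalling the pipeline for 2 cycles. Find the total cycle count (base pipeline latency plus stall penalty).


Base cycles = 3 + 21 - 1 = 23
Total stalls = 10 * 2 = 20
Total = 23 + 20 = 43

43


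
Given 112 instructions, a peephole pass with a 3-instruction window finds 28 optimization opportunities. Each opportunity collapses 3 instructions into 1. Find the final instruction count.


Each match removes 2 instructions.
Total removed = 28 * 2 = 56
Remaining = 112 - 56 = 56

56


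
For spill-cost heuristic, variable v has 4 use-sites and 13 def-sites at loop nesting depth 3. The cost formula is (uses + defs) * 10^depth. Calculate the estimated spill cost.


uses + defs = 4 + 13 = 17
10^3 = 1000
Spill cost = 17 * 1000 = 17000

17000


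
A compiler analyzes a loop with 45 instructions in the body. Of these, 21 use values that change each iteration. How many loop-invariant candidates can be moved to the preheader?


Invariant candidates = total - loop-dependent
= 45 - 21 = 24

24


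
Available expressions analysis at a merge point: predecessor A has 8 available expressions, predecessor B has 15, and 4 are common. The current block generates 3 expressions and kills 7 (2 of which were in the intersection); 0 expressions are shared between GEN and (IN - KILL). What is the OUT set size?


IN = intersection of predecessors = 4
IN - KILL = 4 - 2 = 2
|OUT| = |GEN| + |IN - KILL| - |GEN ∩ (IN - KILL)| = 3 + 2 - 0 = 5

5


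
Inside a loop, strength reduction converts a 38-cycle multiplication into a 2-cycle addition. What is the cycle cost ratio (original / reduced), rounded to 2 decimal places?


Ratio = mult_cost / add_cost = 38 / 2 = 19.0

19.0


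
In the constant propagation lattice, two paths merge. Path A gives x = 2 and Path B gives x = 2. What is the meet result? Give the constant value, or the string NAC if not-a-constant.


Meet operation: if both paths give the same constant, result is that constant; if they differ, result is NAC (not-a-constant).
Path A: 2, Path B: 2 -> equal
Result: constant -> 2

2


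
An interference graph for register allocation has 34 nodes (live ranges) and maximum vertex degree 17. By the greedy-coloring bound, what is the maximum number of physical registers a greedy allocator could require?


Greedy coloring never needs more than (max_degree + 1) colors: when coloring a vertex, at most max_degree neighbors are already colored.
Upper bound = 17 + 1 = 18

18


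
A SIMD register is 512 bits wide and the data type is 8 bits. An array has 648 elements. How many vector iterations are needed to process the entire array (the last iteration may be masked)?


Width = 512 / 8 = 64 elements per vector op
Iterations = ceil(648 / 64) = 11

11


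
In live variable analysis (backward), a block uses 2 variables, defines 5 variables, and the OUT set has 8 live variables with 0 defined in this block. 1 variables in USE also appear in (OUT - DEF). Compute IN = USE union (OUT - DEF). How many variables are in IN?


OUT - DEF: 8 - 0 = 8
|IN| = |USE| + |OUT - DEF| - |USE ∩ (OUT - DEF)| = 2 + 8 - 1 = 9

9


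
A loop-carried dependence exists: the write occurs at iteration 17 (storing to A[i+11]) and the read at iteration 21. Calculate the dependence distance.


Distance = read iteration - write iteration
= 21 - 17 = 4

4


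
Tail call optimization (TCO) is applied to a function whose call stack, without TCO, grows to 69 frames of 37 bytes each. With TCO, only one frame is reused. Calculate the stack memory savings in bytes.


Without TCO: 69 * 37 = 2553 bytes
With TCO: reuse 1 frame = 37 bytes
Savings = 2553 - 37 = 2516

2516


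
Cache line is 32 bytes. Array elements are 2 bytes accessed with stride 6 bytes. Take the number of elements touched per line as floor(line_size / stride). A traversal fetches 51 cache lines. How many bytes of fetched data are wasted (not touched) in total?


Elements per line = floor(32 / 6) = 5
Bytes used per line = 5 * 2 = 10
Wasted per line = 32 - 10 = 22
Total wasted = 22 * 51 = 1122

1122


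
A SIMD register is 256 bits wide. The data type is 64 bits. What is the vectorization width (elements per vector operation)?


Width = SIMD bits / data type bits
= 256 / 64 = 4

4


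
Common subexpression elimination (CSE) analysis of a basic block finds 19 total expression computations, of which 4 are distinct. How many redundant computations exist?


CSE count = total expressions - unique expressions
= 19 - 4 = 15

15


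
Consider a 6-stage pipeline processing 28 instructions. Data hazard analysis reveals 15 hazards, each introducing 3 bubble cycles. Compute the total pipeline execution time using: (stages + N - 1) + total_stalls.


Base cycles = 6 + 28 - 1 = 33
Total stalls = 15 * 3 = 45
Total = 33 + 45 = 78

78


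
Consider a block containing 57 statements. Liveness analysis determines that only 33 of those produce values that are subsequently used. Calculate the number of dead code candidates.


Dead code = total statements - live definitions
= 57 - 33 = 24

24


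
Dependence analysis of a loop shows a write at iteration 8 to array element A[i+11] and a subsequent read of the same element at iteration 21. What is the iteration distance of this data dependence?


Distance = read iteration - write iteration
= 21 - 8 = 13

13


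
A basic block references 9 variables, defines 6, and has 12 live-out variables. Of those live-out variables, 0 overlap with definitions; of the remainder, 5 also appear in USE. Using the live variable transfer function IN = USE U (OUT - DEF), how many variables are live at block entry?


OUT - DEF: 12 - 0 = 12
|IN| = |USE| + |OUT - DEF| - |USE ∩ (OUT - DEF)| = 9 + 12 - 5 = 16

16


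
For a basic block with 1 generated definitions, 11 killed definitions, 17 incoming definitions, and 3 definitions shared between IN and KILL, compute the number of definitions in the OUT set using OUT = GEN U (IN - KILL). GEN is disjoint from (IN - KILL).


IN - KILL: 17 - 3 = 14 surviving definitions
OUT = GEN + surviving = 1 + 14 = 15

15


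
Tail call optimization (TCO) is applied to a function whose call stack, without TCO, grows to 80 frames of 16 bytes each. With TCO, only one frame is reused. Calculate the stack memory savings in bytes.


Without TCO: 80 * 16 = 1280 bytes
With TCO: reuse 1 frame = 16 bytes
Savings = 1280 - 16 = 1264

1264


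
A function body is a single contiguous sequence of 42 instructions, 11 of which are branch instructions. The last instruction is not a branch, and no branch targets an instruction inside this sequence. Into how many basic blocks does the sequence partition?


With no in-sequence branch targets, the leaders are the first instruction plus the instruction after each branch.
Number of basic blocks = branches + 1
= 11 + 1 = 12

12


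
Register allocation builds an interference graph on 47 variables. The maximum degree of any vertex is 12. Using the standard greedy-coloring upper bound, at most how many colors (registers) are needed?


Greedy coloring never needs more than (max_degree + 1) colors: when coloring a vertex, at most max_degree neighbors are already colored.
Upper bound = 12 + 1 = 13

13


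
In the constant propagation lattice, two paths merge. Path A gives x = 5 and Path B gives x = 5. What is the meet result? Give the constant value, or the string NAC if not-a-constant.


Meet operation: if both paths give the same constant, result is that constant; if they differ, result is NAC (not-a-constant).
Path A: 5, Path B: 5 -> equal
Result: constant -> 5

5


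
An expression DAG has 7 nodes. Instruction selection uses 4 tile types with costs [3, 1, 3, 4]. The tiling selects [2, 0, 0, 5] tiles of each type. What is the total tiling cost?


Total cost = sum(count_i * cost_i)
= 2*3 + 0*1 + 0*3 + 5*4
= 26

26


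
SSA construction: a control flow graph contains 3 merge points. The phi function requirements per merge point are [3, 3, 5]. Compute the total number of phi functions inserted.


Total phi functions = sum of phi functions at each join node
= 3 + 3 + 5 = 11

11


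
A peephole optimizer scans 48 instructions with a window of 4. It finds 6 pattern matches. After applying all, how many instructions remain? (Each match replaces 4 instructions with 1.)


Each match removes 3 instructions.
Total removed = 6 * 3 = 18
Remaining = 48 - 18 = 30

30


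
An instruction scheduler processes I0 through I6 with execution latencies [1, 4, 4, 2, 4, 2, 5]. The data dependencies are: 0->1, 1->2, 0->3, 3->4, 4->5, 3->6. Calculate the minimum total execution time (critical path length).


Compute longest path through dependency graph: dist(Ik) = max over predecessors of dist + latency(Ik).
dist(I0) = latency 1 = 1
dist(I1) = dist(I0) + 4 = 1 + 4 = 5
dist(I2) = dist(I1) + 4 = 5 + 4 = 9
dist(I3) = dist(I0) + 2 = 1 + 2 = 3
dist(I4) = dist(I3) + 4 = 3 + 4 = 7
dist(I5) = dist(I4) + 2 = 7 + 2 = 9
dist(I6) = dist(I3) + 5 = 3 + 5 = 8
Critical path = max dist = 9

9


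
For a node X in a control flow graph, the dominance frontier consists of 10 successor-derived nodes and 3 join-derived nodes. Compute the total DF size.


DF(X) = direct successor contributions + join point contributions
= 10 + 3 = 13

13


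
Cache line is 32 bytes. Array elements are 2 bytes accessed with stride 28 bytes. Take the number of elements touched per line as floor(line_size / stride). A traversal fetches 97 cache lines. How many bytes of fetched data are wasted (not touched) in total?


Elements per line = floor(32 / 28) = 1
Bytes used per line = 1 * 2 = 2
Wasted per line = 32 - 2 = 30
Total wasted = 30 * 97 = 2910

2910


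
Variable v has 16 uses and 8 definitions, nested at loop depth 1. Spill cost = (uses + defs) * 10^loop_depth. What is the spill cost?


uses + defs = 16 + 8 = 24
10^1 = 10
Spill cost = 24 * 10 = 240

240


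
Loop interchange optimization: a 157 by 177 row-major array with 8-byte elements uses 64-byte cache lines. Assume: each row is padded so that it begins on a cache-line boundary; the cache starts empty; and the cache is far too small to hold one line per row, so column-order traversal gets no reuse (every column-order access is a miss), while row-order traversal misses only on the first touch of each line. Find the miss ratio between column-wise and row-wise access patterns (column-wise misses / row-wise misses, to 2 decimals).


Each row occupies 177 * 8 = 1416 bytes and starts on a line boundary, so it spans ceil(1416 / 64) = 23 cache lines.
Row-major traversal misses (one per line touched): 157 * ceil(177 * 8 / 64) = 3611
Column-major traversal misses (no reuse, every access misses): 157 * 177 = 27789
Ratio = 27789 / 3611 = 7.7

7.7


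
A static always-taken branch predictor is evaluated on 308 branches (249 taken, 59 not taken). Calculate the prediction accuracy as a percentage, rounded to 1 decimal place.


Predictor: always-taken
Correct predictions = 249
Accuracy = 249 / 308 * 100 = 80.8%

80.8


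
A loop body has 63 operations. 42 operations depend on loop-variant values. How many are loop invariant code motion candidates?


Invariant candidates = total - loop-dependent
= 63 - 42 = 21

21


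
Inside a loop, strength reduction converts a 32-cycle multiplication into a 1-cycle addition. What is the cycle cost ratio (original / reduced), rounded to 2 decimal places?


Ratio = mult_cost / add_cost = 32 / 1 = 32.0

32.0


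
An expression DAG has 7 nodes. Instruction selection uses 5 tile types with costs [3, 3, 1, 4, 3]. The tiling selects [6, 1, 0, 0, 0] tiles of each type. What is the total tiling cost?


Total cost = sum(count_i * cost_i)
= 6*3 + 1*3 + 0*1 + 0*4 + 0*3
= 21

21


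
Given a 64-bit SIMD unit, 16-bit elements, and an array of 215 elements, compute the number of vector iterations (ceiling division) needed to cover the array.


Width = 64 / 16 = 4 elements per vector op
Iterations = ceil(215 / 4) = 54

54


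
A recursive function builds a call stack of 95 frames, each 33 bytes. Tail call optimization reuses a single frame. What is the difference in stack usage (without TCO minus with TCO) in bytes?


Without TCO: 95 * 33 = 3135 bytes
With TCO: reuse 1 frame = 33 bytes
Savings = 3135 - 33 = 3102

3102


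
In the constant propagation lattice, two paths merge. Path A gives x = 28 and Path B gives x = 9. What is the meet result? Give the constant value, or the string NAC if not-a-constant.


Meet operation: if both paths give the same constant, result is that constant; if they differ, result is NAC (not-a-constant).
Path A: 28, Path B: 9 -> differ
Result: not-a-constant -> NAC

NAC


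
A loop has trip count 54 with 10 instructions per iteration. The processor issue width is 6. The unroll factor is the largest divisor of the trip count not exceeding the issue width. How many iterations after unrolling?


Largest divisor of 54 <= 6 is 6
New iterations = 54 / 6 = 9

9


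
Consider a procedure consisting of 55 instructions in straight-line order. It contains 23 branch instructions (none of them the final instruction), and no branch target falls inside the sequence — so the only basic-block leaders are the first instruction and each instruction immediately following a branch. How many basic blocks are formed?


With no in-sequence branch targets, the leaders are the first instruction plus the instruction after each branch.
Number of basic blocks = branches + 1
= 23 + 1 = 24

24


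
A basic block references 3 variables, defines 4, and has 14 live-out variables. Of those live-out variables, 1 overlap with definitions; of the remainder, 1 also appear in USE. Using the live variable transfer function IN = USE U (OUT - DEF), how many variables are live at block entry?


OUT - DEF: 14 - 1 = 13
|IN| = |USE| + |OUT - DEF| - |USE ∩ (OUT - DEF)| = 3 + 13 - 1 = 15

15


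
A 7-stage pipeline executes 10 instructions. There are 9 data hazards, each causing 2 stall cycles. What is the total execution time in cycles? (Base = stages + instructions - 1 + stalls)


Base cycles = 7 + 10 - 1 = 16
Total stalls = 9 * 2 = 18
Total = 16 + 18 = 34

34


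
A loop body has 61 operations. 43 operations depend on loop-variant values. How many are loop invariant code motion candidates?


Invariant candidates = total - loop-dependent
= 61 - 43 = 18

18


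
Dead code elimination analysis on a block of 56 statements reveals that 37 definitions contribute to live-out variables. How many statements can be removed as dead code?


Dead code = total statements - live definitions
= 56 - 37 = 19

19


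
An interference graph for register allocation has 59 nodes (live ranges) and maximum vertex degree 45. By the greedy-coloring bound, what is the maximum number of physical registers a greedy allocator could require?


Greedy coloring never needs more than (max_degree + 1) colors: when coloring a vertex, at most max_degree neighbors are already colored.
Upper bound = 45 + 1 = 46

46


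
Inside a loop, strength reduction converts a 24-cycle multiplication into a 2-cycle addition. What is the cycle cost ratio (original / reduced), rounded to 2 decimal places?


Ratio = mult_cost / add_cost = 24 / 2 = 12.0

12.0


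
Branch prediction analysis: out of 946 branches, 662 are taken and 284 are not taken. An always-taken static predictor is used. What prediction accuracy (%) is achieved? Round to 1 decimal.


Predictor: always-taken
Correct predictions = 662
Accuracy = 662 / 946 * 100 = 70.0%

70.0


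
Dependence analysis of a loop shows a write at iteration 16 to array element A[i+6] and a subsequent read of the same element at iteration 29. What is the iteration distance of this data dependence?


Distance = read iteration - write iteration
= 29 - 16 = 13

13


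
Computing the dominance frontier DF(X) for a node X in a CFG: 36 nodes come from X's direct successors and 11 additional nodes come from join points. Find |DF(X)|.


DF(X) = direct successor contributions + join point contributions
= 36 + 11 = 47

47


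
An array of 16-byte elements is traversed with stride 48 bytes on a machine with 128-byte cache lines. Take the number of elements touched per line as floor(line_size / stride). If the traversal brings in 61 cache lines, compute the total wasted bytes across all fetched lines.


Elements per line = floor(128 / 48) = 2
Bytes used per line = 2 * 16 = 32
Wasted per line = 128 - 32 = 96
Total wasted = 96 * 61 = 5856

5856


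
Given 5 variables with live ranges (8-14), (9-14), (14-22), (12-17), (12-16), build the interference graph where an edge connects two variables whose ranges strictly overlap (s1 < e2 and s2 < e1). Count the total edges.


Check all pairs for overlapping intervals.
Two intervals (s1,e1) and (s2,e2) overlap if s1 < e2 and s2 < e1.
v0 (8-14) vs v1..v4: overlaps v1, v3, v4 -> 3
v1 (9-14) vs v2..v4: overlaps v3, v4 -> 2
v2 (14-22) vs v3..v4: overlaps v3, v4 -> 2
v3 (12-17) vs v4: overlaps v4 -> 1
Total overlapping pairs = 3 + 2 + 2 + 1 = 8

8


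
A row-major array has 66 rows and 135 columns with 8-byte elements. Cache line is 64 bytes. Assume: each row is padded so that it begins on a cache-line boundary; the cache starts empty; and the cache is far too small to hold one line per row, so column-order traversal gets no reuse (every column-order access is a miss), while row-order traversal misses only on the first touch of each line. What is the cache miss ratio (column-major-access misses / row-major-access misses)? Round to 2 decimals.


Each row occupies 135 * 8 = 1080 bytes and starts on a line boundary, so it spans ceil(1080 / 64) = 17 cache lines.
Row-major traversal misses (one per line touched): 66 * ceil(135 * 8 / 64) = 1122
Column-major traversal misses (no reuse, every access misses): 66 * 135 = 8910
Ratio = 8910 / 1122 = 7.94

7.94


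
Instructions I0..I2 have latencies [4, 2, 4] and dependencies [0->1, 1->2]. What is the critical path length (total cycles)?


Compute longest path through dependency graph: dist(Ik) = max over predecessors of dist + latency(Ik).
dist(I0) = latency 4 = 4
dist(I1) = dist(I0) + 2 = 4 + 2 = 6
dist(I2) = dist(I1) + 4 = 6 + 4 = 10
Critical path = max dist = 10

10


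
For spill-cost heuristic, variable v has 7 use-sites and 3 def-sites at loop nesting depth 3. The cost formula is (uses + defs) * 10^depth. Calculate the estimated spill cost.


uses + defs = 7 + 3 = 10
10^3 = 1000
Spill cost = 10 * 1000 = 10000

10000


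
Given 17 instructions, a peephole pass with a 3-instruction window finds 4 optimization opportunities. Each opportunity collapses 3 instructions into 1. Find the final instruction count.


Each match removes 2 instructions.
Total removed = 4 * 2 = 8
Remaining = 17 - 8 = 9

9


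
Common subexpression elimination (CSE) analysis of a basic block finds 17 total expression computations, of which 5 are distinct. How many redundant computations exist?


CSE count = total expressions - unique expressions
= 17 - 5 = 12

12


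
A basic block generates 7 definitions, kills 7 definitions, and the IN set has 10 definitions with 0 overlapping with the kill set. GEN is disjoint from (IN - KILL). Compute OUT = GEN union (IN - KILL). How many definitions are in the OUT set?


IN - KILL: 10 - 0 = 10 surviving definitions
OUT = GEN + surviving = 7 + 10 = 17

17


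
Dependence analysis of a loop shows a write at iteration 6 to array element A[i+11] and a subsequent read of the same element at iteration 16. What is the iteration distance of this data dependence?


Distance = read iteration - write iteration
= 16 - 6 = 10

10


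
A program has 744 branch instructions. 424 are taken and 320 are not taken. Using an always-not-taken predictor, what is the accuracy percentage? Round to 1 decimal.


Predictor: always-not-taken
Correct predictions = 320
Accuracy = 320 / 744 * 100 = 43.0%

43.0


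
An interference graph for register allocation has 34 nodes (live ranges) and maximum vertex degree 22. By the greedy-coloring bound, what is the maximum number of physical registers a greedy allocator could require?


Greedy coloring never needs more than (max_degree + 1) colors: when coloring a vertex, at most max_degree neighbors are already colored.
Upper bound = 22 + 1 = 23

23


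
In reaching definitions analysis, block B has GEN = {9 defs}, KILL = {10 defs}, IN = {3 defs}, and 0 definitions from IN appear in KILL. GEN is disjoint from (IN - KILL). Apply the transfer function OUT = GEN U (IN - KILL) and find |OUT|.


IN - KILL: 3 - 0 = 3 surviving definitions
OUT = GEN + surviving = 9 + 3 = 12

12


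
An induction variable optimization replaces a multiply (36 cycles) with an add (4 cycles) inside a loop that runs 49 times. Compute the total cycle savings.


Per-iteration saving = 36 - 4 = 32
Total saved = 49 * 32 = 1568

1568


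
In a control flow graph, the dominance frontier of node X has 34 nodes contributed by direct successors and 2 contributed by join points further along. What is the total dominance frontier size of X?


DF(X) = direct successor contributions + join point contributions
= 34 + 2 = 36

36


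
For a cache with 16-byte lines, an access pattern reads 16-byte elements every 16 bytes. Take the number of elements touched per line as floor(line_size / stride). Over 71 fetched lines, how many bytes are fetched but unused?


Elements per line = floor(16 / 16) = 1
Bytes used per line = 1 * 16 = 16
Wasted per line = 16 - 16 = 0
Total wasted = 0 * 71 = 0

0


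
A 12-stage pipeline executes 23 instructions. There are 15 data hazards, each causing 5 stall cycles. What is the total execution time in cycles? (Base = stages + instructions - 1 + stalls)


Base cycles = 12 + 23 - 1 = 34
Total stalls = 15 * 5 = 75
Total = 34 + 75 = 109

109


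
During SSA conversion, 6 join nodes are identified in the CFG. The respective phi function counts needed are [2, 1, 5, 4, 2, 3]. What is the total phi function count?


Total phi functions = sum of phi functions at each join node
= 2 + 1 + 5 + 4 + 2 + 3 = 17

17


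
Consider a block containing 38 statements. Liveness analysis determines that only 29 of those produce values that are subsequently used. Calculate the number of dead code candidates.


Dead code = total statements - live definitions
= 38 - 29 = 9

9


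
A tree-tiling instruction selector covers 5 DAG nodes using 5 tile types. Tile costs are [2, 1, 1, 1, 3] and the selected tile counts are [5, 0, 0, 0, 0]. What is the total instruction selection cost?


Total cost = sum(count_i * cost_i)
= 5*2 + 0*1 + 0*1 + 0*1 + 0*3
= 10

10


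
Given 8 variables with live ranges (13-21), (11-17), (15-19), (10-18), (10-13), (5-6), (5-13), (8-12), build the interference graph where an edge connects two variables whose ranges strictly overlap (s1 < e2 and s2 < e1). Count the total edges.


Check all pairs for overlapping intervals.
Two intervals (s1,e1) and (s2,e2) overlap if s1 < e2 and s2 < e1.
v0 (13-21) vs v1..v7: overlaps v1, v2, v3 -> 3
v1 (11-17) vs v2..v7: overlaps v2, v3, v4, v6, v7 -> 5
v2 (15-19) vs v3..v7: overlaps v3 -> 1
v3 (10-18) vs v4..v7: overlaps v4, v6, v7 -> 3
v4 (10-13) vs v5..v7: overlaps v6, v7 -> 2
v5 (5-6) vs v6..v7: overlaps v6 -> 1
v6 (5-13) vs v7: overlaps v7 -> 1
Total overlapping pairs = 3 + 5 + 1 + 3 + 2 + 1 + 1 = 16

16


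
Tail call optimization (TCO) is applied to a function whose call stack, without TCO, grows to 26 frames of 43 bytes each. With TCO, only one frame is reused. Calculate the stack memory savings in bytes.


Without TCO: 26 * 43 = 1118 bytes
With TCO: reuse 1 frame = 43 bytes
Savings = 1118 - 43 = 1075

1075


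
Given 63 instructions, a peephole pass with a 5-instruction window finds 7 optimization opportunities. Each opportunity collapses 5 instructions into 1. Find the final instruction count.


Each match removes 4 instructions.
Total removed = 7 * 4 = 28
Remaining = 63 - 28 = 35

35


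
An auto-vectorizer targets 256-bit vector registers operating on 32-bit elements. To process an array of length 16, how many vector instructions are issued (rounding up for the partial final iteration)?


Width = 256 / 32 = 8 elements per vector op
Iterations = ceil(16 / 8) = 2

2


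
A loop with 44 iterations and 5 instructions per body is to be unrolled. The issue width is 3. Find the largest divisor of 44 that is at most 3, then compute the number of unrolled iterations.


Largest divisor of 44 <= 3 is 2
New iterations = 44 / 2 = 22

22


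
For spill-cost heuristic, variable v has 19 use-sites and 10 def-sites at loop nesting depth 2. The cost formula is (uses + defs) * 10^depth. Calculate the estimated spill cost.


uses + defs = 19 + 10 = 29
10^2 = 100
Spill cost = 29 * 100 = 2900

2900


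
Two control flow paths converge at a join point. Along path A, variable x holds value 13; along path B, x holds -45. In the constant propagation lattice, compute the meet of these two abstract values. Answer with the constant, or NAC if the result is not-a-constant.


Meet operation: if both paths give the same constant, result is that constant; if they differ, result is NAC (not-a-constant).
Path A: 13, Path B: -45 -> differ
Result: not-a-constant -> NAC

NAC


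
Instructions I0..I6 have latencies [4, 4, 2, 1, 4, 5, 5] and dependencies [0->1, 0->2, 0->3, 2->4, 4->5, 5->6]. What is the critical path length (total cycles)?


Compute longest path through dependency graph: dist(Ik) = max over predecessors of dist + latency(Ik).
dist(I0) = latency 4 = 4
dist(I1) = dist(I0) + 4 = 4 + 4 = 8
dist(I2) = dist(I0) + 2 = 4 + 2 = 6
dist(I3) = dist(I0) + 1 = 4 + 1 = 5
dist(I4) = dist(I2) + 4 = 6 + 4 = 10
dist(I5) = dist(I4) + 5 = 10 + 5 = 15
dist(I6) = dist(I5) + 5 = 15 + 5 = 20
Critical path = max dist = 20

20


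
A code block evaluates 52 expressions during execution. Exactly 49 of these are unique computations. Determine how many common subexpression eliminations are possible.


CSE count = total expressions - unique expressions
= 52 - 49 = 3

3


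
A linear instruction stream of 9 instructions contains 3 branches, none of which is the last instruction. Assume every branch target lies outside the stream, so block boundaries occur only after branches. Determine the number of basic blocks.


With no in-sequence branch targets, the leaders are the first instruction plus the instruction after each branch.
Number of basic blocks = branches + 1
= 3 + 1 = 4

4


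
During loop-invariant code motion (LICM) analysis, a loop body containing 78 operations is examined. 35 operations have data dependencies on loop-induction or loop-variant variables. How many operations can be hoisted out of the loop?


Invariant candidates = total - loop-dependent
= 78 - 35 = 43

43


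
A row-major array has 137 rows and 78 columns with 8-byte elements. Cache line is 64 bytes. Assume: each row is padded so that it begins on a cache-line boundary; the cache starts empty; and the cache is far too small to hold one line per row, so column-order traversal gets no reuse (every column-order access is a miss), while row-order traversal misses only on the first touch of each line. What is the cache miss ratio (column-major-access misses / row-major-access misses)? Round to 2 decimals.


Each row occupies 78 * 8 = 624 bytes and starts on a line boundary, so it spans ceil(624 / 64) = 10 cache lines.
Row-major traversal misses (one per line touched): 137 * ceil(78 * 8 / 64) = 1370
Column-major traversal misses (no reuse, every access misses): 137 * 78 = 10686
Ratio = 10686 / 1370 = 7.8

7.8


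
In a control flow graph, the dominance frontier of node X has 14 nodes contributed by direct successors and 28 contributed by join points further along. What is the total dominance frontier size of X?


DF(X) = direct successor contributions + join point contributions
= 14 + 28 = 42

42


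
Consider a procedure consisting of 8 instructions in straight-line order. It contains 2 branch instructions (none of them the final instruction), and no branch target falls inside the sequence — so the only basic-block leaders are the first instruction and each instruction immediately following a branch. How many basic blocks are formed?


With no in-sequence branch targets, the leaders are the first instruction plus the instruction after each branch.
Number of basic blocks = branches + 1
= 2 + 1 = 3

3


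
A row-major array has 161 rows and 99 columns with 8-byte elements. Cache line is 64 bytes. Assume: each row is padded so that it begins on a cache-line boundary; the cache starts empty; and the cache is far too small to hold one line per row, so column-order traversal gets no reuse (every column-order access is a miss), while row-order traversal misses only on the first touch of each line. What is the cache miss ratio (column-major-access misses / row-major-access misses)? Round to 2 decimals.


Each row occupies 99 * 8 = 792 bytes and starts on a line boundary, so it spans ceil(792 / 64) = 13 cache lines.
Row-major traversal misses (one per line touched): 161 * ceil(99 * 8 / 64) = 2093
Column-major traversal misses (no reuse, every access misses): 161 * 99 = 15939
Ratio = 15939 / 2093 = 7.62

7.62


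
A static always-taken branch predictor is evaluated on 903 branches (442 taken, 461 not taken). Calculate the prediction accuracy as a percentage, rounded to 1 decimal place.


Predictor: always-taken
Correct predictions = 442
Accuracy = 442 / 903 * 100 = 48.9%

48.9


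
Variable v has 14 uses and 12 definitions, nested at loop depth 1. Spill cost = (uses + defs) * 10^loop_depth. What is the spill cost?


uses + defs = 14 + 12 = 26
10^1 = 10
Spill cost = 26 * 10 = 260

260


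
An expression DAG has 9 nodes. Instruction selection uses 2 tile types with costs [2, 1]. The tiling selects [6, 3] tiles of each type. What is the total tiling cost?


Total cost = sum(count_i * cost_i)
= 6*2 + 3*1
= 15

15


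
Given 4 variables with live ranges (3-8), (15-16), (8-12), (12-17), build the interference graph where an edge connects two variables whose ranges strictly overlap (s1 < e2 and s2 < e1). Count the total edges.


Check all pairs for overlapping intervals.
Two intervals (s1,e1) and (s2,e2) overlap if s1 < e2 and s2 < e1.
v0 (3-8) vs v1..v3: overlaps none -> 0
v1 (15-16) vs v2..v3: overlaps v3 -> 1
v2 (8-12) vs v3: overlaps none -> 0
Total overlapping pairs = 0 + 1 + 0 = 1

1


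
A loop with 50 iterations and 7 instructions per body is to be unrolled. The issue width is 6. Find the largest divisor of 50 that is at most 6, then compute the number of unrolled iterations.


Largest divisor of 50 <= 6 is 5
New iterations = 50 / 5 = 10

10


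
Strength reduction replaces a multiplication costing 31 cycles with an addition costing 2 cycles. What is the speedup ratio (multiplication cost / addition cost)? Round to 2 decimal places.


Ratio = mult_cost / add_cost = 31 / 2 = 15.5

15.5


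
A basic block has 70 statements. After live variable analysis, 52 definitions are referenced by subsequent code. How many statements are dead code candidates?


Dead code = total statements - live definitions
= 70 - 52 = 18

18


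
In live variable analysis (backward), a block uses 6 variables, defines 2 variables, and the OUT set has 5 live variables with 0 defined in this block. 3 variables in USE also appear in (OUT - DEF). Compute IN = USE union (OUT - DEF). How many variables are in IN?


OUT - DEF: 5 - 0 = 5
|IN| = |USE| + |OUT - DEF| - |USE ∩ (OUT - DEF)| = 6 + 5 - 3 = 8

8


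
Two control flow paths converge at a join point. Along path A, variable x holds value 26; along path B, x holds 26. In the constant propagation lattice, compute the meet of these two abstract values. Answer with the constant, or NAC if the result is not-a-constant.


Meet operation: if both paths give the same constant, result is that constant; if they differ, result is NAC (not-a-constant).
Path A: 26, Path B: 26 -> equal
Result: constant -> 26

26


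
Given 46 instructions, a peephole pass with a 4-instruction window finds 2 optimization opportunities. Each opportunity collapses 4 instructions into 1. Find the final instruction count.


Each match removes 3 instructions.
Total removed = 2 * 3 = 6
Remaining = 46 - 6 = 40

40


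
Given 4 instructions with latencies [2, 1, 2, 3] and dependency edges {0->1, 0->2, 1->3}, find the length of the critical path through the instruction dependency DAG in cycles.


Compute longest path through dependency graph: dist(Ik) = max over predecessors of dist + latency(Ik).
dist(I0) = latency 2 = 2
dist(I1) = dist(I0) + 1 = 2 + 1 = 3
dist(I2) = dist(I0) + 2 = 2 + 2 = 4
dist(I3) = dist(I1) + 3 = 3 + 3 = 6
Critical path = max dist = 6

6


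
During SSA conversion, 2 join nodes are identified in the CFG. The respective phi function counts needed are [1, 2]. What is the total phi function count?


Total phi functions = sum of phi functions at each join node
= 1 + 2 = 3

3


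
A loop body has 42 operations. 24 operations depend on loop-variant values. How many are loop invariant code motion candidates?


Invariant candidates = total - loop-dependent
= 42 - 24 = 18

18


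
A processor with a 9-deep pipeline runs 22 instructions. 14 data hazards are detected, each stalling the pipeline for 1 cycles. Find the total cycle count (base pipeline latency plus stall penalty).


Base cycles = 9 + 22 - 1 = 30
Total stalls = 14 * 1 = 14
Total = 30 + 14 = 44

44


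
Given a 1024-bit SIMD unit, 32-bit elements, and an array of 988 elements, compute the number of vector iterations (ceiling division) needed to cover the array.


Width = 1024 / 32 = 32 elements per vector op
Iterations = ceil(988 / 32) = 31

31


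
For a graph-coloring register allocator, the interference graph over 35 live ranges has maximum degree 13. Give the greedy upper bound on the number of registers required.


Greedy coloring never needs more than (max_degree + 1) colors: when coloring a vertex, at most max_degree neighbors are already colored.
Upper bound = 13 + 1 = 14

14


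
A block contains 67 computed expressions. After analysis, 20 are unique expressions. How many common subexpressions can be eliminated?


CSE count = total expressions - unique expressions
= 67 - 20 = 47

47


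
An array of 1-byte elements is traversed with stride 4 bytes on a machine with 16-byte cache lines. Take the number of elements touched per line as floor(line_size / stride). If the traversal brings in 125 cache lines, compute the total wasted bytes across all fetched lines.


Elements per line = floor(16 / 4) = 4
Bytes used per line = 4 * 1 = 4
Wasted per line = 16 - 4 = 12
Total wasted = 12 * 125 = 1500

1500


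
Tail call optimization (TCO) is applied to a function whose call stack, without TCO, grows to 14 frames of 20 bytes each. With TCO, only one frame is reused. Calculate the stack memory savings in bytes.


Without TCO: 14 * 20 = 280 bytes
With TCO: reuse 1 frame = 20 bytes
Savings = 280 - 20 = 260

260


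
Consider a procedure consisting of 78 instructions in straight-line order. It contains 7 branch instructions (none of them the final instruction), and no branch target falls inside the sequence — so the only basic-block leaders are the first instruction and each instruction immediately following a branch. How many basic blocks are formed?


With no in-sequence branch targets, the leaders are the first instruction plus the instruction after each branch.
Number of basic blocks = branches + 1
= 7 + 1 = 8

8


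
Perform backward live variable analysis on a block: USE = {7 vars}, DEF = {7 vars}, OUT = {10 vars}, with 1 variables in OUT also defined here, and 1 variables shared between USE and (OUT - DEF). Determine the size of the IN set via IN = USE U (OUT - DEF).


OUT - DEF: 10 - 1 = 9
|IN| = |USE| + |OUT - DEF| - |USE ∩ (OUT - DEF)| = 7 + 9 - 1 = 15

15


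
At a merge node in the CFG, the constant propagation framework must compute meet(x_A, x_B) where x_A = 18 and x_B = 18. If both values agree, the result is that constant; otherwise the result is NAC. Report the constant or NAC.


Meet operation: if both paths give the same constant, result is that constant; if they differ, result is NAC (not-a-constant).
Path A: 18, Path B: 18 -> equal
Result: constant -> 18

18
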